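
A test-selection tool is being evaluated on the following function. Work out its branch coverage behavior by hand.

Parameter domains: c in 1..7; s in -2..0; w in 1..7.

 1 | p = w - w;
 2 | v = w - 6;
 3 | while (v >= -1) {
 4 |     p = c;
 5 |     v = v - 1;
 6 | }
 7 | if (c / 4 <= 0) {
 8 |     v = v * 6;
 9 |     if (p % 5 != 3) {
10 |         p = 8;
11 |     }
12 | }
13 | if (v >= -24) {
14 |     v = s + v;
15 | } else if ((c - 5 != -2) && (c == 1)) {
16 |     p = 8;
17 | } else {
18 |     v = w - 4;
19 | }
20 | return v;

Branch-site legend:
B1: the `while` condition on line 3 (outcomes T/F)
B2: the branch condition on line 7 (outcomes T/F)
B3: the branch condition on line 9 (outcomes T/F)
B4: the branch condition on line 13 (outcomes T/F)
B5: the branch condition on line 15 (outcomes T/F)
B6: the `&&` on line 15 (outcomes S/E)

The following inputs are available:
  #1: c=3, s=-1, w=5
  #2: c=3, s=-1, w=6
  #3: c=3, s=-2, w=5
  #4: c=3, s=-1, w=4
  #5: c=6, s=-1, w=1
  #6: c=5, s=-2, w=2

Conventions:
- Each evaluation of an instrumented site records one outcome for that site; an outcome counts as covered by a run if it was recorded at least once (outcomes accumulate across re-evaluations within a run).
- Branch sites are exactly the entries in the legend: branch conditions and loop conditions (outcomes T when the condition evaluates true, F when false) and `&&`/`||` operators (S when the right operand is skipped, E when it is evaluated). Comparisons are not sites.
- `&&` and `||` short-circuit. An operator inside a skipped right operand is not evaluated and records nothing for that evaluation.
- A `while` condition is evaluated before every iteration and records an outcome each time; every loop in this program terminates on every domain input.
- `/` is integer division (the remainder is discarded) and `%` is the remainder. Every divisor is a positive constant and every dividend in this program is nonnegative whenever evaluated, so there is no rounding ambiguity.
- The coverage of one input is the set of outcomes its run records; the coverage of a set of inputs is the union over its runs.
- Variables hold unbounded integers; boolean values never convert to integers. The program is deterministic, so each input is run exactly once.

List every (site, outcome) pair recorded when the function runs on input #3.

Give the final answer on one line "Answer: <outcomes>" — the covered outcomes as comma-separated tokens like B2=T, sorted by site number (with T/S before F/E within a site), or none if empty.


Tracing the run of input #3 (c=3, s=-2, w=5):
  B1->T, B1->F, B2->T, B3->F, B4->T
deduplicating events, the covered set is: B1=T, B1=F, B2=T, B3=F, B4=T
Answer: B1=T, B1=F, B2=T, B3=F, B4=T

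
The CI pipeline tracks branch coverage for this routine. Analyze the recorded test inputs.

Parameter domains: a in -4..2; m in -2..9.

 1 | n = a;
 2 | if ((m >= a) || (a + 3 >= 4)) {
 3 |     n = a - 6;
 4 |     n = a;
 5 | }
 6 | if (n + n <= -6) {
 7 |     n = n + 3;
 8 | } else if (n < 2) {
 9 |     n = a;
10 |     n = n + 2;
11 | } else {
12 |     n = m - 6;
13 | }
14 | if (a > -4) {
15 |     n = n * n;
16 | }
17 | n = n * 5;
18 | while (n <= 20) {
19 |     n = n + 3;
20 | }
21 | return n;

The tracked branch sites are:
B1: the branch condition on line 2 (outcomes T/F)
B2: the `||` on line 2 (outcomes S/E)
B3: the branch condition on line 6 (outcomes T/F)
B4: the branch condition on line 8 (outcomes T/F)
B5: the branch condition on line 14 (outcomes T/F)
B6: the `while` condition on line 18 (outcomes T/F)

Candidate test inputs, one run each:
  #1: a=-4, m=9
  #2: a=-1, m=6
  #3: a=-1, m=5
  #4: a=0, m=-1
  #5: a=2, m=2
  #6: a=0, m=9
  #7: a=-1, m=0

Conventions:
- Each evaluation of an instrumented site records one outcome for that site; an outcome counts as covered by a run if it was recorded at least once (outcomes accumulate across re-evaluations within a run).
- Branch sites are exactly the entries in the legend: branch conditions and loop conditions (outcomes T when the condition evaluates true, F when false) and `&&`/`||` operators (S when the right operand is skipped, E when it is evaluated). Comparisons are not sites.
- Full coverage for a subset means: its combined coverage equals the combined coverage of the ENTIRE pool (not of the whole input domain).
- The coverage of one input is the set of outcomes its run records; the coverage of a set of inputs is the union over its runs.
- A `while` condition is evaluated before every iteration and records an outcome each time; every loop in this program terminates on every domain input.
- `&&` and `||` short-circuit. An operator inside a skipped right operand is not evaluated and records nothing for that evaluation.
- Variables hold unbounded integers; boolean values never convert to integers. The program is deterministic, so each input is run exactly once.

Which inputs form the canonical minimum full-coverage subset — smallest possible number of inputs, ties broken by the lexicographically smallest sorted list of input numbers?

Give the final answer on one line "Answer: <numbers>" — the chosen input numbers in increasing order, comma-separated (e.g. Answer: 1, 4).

#1 (a=-4, m=9) -> covered: B1=T, B2=S, B3=T, B5=F, B6=T, B6=F
#2 (a=-1, m=6) -> covered: B1=T, B2=S, B3=F, B4=T, B5=T, B6=T, B6=F
#3 (a=-1, m=5) -> covered: B1=T, B2=S, B3=F, B4=T, B5=T, B6=T, B6=F
#4 (a=0, m=-1) -> covered: B1=F, B2=E, B3=F, B4=T, B5=T, B6=T, B6=F
#5 (a=2, m=2) -> covered: B1=T, B2=S, B3=F, B4=F, B5=T, B6=F
#6 (a=0, m=9) -> covered: B1=T, B2=S, B3=F, B4=T, B5=T, B6=T, B6=F
#7 (a=-1, m=0) -> covered: B1=T, B2=S, B3=F, B4=T, B5=T, B6=T, B6=F
the full pool covers 12 outcomes: B1=T, B1=F, B2=S, B2=E, B3=T, B3=F, B4=T, B4=F, B5=T, B5=F, B6=T, B6=F
no size-1 subset reaches all 12 outcomes (best union: 7/12)
no size-2 subset reaches all 12 outcomes (best union: 11/12)
inputs {1, 4, 5} (size 3) cover everything; no size-3 subset with a lexicographically smaller index list covers all 12

Answer: 1, 4, 5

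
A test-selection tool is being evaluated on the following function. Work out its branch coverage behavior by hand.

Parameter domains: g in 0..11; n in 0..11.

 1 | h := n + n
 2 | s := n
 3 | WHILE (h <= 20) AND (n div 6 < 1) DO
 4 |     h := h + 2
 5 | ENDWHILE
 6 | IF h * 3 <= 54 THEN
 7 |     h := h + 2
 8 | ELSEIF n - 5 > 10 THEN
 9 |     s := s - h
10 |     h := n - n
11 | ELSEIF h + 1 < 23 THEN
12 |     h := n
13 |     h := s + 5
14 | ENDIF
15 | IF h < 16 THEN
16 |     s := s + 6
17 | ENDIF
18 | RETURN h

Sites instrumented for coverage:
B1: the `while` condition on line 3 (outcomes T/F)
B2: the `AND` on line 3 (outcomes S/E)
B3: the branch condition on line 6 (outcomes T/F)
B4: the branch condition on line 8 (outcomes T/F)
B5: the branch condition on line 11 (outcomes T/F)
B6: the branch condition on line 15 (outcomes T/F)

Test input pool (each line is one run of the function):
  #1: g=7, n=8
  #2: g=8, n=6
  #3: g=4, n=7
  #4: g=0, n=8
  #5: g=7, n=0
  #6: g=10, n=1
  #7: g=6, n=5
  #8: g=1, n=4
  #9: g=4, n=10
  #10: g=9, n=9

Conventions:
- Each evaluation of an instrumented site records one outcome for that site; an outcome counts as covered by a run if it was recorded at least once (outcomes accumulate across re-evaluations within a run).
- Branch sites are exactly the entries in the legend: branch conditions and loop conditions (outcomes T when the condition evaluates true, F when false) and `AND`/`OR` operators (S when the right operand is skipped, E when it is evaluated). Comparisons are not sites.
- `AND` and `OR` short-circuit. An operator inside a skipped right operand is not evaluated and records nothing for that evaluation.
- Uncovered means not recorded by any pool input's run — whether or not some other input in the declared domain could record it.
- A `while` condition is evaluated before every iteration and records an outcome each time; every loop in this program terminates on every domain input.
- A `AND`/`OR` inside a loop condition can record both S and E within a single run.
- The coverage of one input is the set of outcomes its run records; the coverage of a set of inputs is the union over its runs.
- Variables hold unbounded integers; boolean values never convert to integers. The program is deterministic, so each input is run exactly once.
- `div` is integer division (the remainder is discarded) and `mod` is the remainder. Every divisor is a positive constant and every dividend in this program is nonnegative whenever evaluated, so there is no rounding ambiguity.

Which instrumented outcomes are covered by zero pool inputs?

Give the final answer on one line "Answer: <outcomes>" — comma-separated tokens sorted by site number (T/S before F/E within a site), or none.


input #1, g=7, n=8: outcomes B1=F, B2=E, B3=T, B6=F
input #2, g=8, n=6: outcomes B1=F, B2=E, B3=T, B6=T
input #3, g=4, n=7: outcomes B1=F, B2=E, B3=T, B6=F
input #4, g=0, n=8: outcomes B1=F, B2=E, B3=T, B6=F
input #5, g=7, n=0: outcomes B1=T, B1=F, B2=S, B2=E, B3=F, B4=F, B5=F, B6=F
input #6, g=10, n=1: outcomes B1=T, B1=F, B2=S, B2=E, B3=F, B4=F, B5=F, B6=F
input #7, g=6, n=5: outcomes B1=T, B1=F, B2=S, B2=E, B3=F, B4=F, B5=F, B6=F
input #8, g=1, n=4: outcomes B1=T, B1=F, B2=S, B2=E, B3=F, B4=F, B5=F, B6=F
input #9, g=4, n=10: outcomes B1=F, B2=E, B3=F, B4=F, B5=T, B6=T
input #10, g=9, n=9: outcomes B1=F, B2=E, B3=T, B6=F
union over the pool: B1=T, B1=F, B2=S, B2=E, B3=T, B3=F, B4=F, B5=T, B5=F, B6=T, B6=F
uncovered (1 of 12): B4=T
Answer: B4=T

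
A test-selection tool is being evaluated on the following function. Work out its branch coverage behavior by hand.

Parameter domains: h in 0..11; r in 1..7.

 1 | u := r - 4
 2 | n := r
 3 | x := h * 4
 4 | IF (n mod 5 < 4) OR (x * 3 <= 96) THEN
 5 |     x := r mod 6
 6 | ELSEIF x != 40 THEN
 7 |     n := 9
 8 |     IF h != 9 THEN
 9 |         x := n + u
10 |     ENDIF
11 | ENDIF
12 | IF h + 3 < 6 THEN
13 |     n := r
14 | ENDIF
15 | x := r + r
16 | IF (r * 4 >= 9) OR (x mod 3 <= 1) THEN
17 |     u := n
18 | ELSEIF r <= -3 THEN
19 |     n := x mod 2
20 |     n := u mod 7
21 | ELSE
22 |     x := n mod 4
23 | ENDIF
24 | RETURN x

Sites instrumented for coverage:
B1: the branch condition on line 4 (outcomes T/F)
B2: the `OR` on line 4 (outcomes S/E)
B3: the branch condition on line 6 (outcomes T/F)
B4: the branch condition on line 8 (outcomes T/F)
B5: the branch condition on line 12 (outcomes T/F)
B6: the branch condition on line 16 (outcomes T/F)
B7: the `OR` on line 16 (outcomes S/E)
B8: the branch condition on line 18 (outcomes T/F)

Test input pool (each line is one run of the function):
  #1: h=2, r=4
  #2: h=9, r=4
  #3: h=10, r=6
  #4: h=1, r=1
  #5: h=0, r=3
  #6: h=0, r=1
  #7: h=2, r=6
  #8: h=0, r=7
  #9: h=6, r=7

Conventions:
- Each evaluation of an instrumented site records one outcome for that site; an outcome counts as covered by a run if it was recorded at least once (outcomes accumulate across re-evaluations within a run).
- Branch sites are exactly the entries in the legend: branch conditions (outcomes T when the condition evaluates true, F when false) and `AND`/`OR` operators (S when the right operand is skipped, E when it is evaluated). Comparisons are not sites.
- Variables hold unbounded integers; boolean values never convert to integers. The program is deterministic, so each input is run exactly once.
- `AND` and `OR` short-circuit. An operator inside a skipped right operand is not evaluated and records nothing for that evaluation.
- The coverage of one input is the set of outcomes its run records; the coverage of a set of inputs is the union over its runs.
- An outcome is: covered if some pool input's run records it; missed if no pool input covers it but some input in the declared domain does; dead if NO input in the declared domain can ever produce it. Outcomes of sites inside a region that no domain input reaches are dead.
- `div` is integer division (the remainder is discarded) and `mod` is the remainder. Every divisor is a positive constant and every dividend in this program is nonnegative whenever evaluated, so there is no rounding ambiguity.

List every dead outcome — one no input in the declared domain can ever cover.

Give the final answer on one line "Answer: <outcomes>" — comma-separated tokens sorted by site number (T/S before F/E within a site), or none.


sweeping the full domain (84 inputs) for each outcome:
  B8=T: never recorded by any domain input -> dead
  reachable outcomes have witnesses, e.g. B1=T (e.g. h=0, r=1), B1=F (e.g. h=9, r=4), B2=S (e.g. h=0, r=1), B2=E (e.g. h=0, r=4)
Answer: B8=T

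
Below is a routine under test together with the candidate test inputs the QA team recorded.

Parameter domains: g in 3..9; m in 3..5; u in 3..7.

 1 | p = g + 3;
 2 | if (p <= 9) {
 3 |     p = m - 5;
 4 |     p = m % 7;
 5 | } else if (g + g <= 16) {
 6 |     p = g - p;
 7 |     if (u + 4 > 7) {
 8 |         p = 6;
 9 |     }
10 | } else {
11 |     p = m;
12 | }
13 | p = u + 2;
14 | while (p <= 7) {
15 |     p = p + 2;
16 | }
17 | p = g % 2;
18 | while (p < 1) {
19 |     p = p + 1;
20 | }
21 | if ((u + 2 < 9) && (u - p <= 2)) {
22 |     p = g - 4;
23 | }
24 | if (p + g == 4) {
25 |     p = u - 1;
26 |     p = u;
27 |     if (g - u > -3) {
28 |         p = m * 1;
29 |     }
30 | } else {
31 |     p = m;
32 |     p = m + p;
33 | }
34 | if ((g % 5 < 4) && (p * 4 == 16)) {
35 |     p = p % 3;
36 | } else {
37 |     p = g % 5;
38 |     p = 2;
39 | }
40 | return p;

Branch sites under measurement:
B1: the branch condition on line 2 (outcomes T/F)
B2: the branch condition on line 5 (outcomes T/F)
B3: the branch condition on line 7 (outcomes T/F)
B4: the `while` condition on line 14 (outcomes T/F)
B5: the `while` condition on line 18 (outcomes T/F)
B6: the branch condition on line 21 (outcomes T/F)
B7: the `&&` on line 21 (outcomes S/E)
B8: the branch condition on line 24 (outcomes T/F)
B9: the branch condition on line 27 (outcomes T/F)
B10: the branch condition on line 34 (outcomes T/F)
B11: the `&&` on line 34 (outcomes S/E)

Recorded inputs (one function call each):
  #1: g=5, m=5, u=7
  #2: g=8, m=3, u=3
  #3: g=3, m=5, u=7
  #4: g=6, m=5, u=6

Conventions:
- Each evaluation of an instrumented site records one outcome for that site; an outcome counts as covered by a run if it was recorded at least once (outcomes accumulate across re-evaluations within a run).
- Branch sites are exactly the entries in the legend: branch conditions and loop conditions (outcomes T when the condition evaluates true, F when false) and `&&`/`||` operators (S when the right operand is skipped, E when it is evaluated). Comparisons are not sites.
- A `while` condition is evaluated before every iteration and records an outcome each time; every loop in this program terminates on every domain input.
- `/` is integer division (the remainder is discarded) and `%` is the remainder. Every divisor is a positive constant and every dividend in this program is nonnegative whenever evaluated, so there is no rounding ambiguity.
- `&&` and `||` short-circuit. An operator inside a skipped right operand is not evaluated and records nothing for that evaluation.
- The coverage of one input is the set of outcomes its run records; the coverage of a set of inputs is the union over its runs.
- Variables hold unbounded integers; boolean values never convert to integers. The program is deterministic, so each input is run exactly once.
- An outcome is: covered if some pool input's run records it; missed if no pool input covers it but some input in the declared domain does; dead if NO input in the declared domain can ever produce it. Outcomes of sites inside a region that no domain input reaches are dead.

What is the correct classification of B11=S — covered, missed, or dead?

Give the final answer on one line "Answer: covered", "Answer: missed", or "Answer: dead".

no pool input records B11=S
but domain input (g=4, m=3, u=3) does record it -> reachable, so missed

Answer: missed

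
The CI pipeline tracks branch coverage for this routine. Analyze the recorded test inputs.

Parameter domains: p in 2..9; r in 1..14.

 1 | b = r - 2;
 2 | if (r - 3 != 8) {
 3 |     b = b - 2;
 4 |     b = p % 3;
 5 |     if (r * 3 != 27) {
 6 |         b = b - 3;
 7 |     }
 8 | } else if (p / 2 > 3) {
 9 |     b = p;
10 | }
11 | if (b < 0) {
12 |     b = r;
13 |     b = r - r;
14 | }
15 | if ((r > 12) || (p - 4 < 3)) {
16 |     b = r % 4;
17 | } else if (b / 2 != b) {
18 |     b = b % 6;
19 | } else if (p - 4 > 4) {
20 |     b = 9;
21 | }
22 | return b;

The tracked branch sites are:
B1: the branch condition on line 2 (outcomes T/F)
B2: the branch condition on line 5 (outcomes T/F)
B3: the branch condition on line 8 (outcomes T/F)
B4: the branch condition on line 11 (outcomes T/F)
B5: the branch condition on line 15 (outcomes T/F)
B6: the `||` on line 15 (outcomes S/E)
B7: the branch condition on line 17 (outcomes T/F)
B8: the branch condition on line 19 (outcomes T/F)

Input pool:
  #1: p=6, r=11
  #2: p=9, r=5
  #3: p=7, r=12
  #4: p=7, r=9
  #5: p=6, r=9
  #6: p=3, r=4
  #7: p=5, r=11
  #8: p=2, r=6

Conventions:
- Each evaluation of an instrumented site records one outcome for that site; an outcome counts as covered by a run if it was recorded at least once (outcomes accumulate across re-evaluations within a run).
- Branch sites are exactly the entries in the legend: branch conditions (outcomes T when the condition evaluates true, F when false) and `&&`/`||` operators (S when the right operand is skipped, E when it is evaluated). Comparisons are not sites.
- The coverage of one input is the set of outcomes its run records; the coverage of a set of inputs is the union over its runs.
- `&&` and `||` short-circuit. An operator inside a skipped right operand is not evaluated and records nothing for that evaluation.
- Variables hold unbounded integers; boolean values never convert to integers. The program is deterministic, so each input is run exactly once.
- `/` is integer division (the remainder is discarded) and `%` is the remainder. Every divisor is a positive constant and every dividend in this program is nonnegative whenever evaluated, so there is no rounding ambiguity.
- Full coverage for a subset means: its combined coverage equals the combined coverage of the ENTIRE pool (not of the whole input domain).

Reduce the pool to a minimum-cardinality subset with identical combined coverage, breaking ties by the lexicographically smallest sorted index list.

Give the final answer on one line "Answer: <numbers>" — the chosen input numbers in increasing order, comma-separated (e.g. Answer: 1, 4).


input #1 (p=6, r=11): covers B1=F, B3=F, B4=F, B5=T, B6=E
input #2 (p=9, r=5): covers B1=T, B2=T, B4=T, B5=F, B6=E, B7=F, B8=T
input #3 (p=7, r=12): covers B1=T, B2=T, B4=T, B5=F, B6=E, B7=F, B8=F
input #4 (p=7, r=9): covers B1=T, B2=F, B4=F, B5=F, B6=E, B7=T
input #5 (p=6, r=9): covers B1=T, B2=F, B4=F, B5=T, B6=E
input #6 (p=3, r=4): covers B1=T, B2=T, B4=T, B5=T, B6=E
input #7 (p=5, r=11): covers B1=F, B3=F, B4=F, B5=T, B6=E
input #8 (p=2, r=6): covers B1=T, B2=T, B4=T, B5=T, B6=E
together the pool reaches 14 outcomes: B1=T, B1=F, B2=T, B2=F, B3=F, B4=T, B4=F, B5=T, B5=F, B6=E, B7=T, B7=F, B8=T, B8=F
every size-1 subset falls short of the 14 outcomes (best: 7/14)
every size-2 subset falls short of the 14 outcomes (best: 11/14)
every size-3 subset falls short of the 14 outcomes (best: 13/14)
inputs {1, 2, 3, 4} (size 4) cover everything; no size-4 subset with a lexicographically smaller index list covers all 14
Answer: 1, 2, 3, 4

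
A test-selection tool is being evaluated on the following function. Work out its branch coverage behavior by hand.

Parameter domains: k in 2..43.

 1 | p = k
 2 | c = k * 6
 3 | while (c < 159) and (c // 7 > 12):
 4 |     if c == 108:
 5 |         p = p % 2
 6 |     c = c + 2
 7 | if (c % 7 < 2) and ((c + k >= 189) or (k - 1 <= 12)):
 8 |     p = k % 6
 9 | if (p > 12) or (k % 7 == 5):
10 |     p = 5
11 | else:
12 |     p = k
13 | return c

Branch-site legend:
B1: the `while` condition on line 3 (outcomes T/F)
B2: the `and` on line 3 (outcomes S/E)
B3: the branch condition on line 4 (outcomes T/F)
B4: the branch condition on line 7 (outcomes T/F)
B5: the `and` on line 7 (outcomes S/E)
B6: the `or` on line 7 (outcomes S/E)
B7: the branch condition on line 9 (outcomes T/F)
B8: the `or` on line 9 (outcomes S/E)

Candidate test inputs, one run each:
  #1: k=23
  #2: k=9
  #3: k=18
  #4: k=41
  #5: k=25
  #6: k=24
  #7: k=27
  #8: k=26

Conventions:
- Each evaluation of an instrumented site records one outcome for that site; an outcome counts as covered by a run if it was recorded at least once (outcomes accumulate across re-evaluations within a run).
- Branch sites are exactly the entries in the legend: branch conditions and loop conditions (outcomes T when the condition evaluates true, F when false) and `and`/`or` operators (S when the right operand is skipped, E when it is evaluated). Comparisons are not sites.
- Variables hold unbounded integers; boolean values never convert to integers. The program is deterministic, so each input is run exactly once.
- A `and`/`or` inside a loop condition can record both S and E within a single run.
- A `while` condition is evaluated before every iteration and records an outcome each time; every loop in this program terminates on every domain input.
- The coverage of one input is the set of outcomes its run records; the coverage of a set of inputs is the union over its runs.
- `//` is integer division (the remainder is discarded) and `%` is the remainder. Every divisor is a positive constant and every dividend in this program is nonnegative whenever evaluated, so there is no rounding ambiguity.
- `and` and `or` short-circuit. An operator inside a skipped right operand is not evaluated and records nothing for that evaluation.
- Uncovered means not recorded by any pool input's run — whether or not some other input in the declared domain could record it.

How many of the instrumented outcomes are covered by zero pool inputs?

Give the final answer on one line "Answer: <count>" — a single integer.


input #1 (k=23): events B2->E, B1->T, B3->F, B2->E, B1->T, B3->F, B2->E, B1->T, B3->F, B2->E, B1->T, B3->F, B2->E, B1->T, ...; covers B1=T, B1=F, B2=S, B2=E, B3=F, B4=F, B5=S, B7=T, B8=S
input #2 (k=9): events B2->E, B1->F, B5->S, B4->F, B8->E, B7->F; covers B1=F, B2=E, B4=F, B5=S, B7=F, B8=E
input #3 (k=18): events B2->E, B1->T, B3->T, B2->E, B1->T, B3->F, B2->E, B1->T, B3->F, B2->E, B1->T, B3->F, B2->E, B1->T, ...; covers B1=T, B1=F, B2=S, B2=E, B3=T, B3=F, B4=F, B5=S, B7=F, B8=E
input #4 (k=41): events B2->S, B1->F, B5->E, B6->S, B4->T, B8->E, B7->F; covers B1=F, B2=S, B4=T, B5=E, B6=S, B7=F, B8=E
input #5 (k=25): events B2->E, B1->T, B3->F, B2->E, B1->T, B3->F, B2->E, B1->T, B3->F, B2->E, B1->T, B3->F, B2->E, B1->T, ...; covers B1=T, B1=F, B2=S, B2=E, B3=F, B4=F, B5=S, B7=T, B8=S
input #6 (k=24): events B2->E, B1->T, B3->F, B2->E, B1->T, B3->F, B2->E, B1->T, B3->F, B2->E, B1->T, B3->F, B2->E, B1->T, ...; covers B1=T, B1=F, B2=S, B2=E, B3=F, B4=F, B5=S, B7=T, B8=S
input #7 (k=27): events B2->S, B1->F, B5->E, B6->S, B4->T, B8->E, B7->F; covers B1=F, B2=S, B4=T, B5=E, B6=S, B7=F, B8=E
input #8 (k=26): events B2->E, B1->T, B3->F, B2->E, B1->T, B3->F, B2->S, B1->F, B5->S, B4->F, B8->S, B7->T; covers B1=T, B1=F, B2=S, B2=E, B3=F, B4=F, B5=S, B7=T, B8=S
union over the pool: B1=T, B1=F, B2=S, B2=E, B3=T, B3=F, B4=T, B4=F, B5=S, B5=E, B6=S, B7=T, B7=F, B8=S, B8=E
uncovered (1 of 16): B6=E
Answer: 1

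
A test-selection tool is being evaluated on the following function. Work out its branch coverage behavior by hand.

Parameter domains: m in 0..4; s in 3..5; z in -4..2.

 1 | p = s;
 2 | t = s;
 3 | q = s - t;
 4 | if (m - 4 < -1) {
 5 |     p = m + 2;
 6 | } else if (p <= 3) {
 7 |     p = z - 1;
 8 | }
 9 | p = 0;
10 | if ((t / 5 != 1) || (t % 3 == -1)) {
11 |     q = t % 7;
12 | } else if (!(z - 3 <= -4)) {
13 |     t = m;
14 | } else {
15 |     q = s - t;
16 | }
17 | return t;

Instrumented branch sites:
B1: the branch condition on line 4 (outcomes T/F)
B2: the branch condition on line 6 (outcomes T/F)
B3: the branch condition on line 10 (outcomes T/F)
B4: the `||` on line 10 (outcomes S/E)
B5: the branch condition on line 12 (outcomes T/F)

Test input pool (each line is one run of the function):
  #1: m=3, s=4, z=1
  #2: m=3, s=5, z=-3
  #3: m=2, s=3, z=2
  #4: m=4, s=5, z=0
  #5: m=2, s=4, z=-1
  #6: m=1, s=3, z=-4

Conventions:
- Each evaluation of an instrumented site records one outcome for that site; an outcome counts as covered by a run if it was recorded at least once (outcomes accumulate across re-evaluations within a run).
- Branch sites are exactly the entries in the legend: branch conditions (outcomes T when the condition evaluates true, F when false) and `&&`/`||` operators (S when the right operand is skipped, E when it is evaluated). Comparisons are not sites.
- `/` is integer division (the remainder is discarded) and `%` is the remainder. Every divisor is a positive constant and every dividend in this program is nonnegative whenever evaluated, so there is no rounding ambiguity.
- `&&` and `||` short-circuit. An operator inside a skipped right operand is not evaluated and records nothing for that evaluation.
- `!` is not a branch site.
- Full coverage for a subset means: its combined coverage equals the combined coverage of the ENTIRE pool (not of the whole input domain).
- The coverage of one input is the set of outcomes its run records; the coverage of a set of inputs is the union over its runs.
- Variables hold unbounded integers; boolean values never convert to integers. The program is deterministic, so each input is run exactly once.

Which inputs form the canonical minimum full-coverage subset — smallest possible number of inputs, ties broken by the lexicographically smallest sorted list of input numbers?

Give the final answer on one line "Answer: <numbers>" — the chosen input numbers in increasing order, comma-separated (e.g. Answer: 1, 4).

input #1 (m=3, s=4, z=1): events B1->F, B2->F, B4->S, B3->T; covers B1=F, B2=F, B3=T, B4=S
input #2 (m=3, s=5, z=-3): events B1->F, B2->F, B4->E, B3->F, B5->F; covers B1=F, B2=F, B3=F, B4=E, B5=F
input #3 (m=2, s=3, z=2): events B1->T, B4->S, B3->T; covers B1=T, B3=T, B4=S
input #4 (m=4, s=5, z=0): events B1->F, B2->F, B4->E, B3->F, B5->T; covers B1=F, B2=F, B3=F, B4=E, B5=T
input #5 (m=2, s=4, z=-1): events B1->T, B4->S, B3->T; covers B1=T, B3=T, B4=S
input #6 (m=1, s=3, z=-4): events B1->T, B4->S, B3->T; covers B1=T, B3=T, B4=S
together the pool reaches 9 outcomes: B1=T, B1=F, B2=F, B3=T, B3=F, B4=S, B4=E, B5=T, B5=F
size 1 is not enough: best union over all size-1 subsets is 5/9
size 2 is not enough: best union over all size-2 subsets is 8/9
at size 3, {2, 3, 4} reaches all 9 outcomes; every lexicographically earlier size-3 subset fails

Answer: 2, 3, 4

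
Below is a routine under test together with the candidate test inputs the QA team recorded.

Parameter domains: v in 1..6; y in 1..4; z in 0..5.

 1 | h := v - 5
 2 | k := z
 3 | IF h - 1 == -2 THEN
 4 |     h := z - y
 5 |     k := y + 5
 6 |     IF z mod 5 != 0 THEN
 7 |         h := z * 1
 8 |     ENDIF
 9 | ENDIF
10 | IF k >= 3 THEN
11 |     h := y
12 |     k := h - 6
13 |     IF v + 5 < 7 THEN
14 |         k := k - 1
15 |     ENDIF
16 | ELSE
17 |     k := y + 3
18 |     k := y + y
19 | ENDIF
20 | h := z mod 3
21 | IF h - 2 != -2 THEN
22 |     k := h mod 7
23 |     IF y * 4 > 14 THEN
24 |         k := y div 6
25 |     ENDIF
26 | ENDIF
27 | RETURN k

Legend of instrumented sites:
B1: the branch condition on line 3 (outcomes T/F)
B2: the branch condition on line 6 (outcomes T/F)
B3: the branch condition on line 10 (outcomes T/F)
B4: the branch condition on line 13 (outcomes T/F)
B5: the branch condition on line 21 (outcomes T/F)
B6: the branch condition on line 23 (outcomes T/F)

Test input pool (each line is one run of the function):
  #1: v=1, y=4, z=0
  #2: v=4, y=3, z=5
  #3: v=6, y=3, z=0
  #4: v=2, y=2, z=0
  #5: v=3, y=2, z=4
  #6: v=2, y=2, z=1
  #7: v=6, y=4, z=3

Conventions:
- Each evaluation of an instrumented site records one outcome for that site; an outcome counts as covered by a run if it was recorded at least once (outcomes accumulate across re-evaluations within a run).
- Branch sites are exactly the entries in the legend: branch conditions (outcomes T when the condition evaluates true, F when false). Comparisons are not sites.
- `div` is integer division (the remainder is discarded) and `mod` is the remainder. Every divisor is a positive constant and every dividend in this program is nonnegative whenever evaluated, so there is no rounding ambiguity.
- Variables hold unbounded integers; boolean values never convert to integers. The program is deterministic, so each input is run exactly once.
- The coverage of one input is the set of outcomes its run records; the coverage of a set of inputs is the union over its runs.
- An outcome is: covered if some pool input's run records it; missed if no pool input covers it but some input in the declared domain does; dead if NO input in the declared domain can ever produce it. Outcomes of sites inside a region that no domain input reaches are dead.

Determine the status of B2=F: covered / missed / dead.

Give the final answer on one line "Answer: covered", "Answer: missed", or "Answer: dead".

B2=F is recorded by pool input(s) 2 -> covered

Answer: covered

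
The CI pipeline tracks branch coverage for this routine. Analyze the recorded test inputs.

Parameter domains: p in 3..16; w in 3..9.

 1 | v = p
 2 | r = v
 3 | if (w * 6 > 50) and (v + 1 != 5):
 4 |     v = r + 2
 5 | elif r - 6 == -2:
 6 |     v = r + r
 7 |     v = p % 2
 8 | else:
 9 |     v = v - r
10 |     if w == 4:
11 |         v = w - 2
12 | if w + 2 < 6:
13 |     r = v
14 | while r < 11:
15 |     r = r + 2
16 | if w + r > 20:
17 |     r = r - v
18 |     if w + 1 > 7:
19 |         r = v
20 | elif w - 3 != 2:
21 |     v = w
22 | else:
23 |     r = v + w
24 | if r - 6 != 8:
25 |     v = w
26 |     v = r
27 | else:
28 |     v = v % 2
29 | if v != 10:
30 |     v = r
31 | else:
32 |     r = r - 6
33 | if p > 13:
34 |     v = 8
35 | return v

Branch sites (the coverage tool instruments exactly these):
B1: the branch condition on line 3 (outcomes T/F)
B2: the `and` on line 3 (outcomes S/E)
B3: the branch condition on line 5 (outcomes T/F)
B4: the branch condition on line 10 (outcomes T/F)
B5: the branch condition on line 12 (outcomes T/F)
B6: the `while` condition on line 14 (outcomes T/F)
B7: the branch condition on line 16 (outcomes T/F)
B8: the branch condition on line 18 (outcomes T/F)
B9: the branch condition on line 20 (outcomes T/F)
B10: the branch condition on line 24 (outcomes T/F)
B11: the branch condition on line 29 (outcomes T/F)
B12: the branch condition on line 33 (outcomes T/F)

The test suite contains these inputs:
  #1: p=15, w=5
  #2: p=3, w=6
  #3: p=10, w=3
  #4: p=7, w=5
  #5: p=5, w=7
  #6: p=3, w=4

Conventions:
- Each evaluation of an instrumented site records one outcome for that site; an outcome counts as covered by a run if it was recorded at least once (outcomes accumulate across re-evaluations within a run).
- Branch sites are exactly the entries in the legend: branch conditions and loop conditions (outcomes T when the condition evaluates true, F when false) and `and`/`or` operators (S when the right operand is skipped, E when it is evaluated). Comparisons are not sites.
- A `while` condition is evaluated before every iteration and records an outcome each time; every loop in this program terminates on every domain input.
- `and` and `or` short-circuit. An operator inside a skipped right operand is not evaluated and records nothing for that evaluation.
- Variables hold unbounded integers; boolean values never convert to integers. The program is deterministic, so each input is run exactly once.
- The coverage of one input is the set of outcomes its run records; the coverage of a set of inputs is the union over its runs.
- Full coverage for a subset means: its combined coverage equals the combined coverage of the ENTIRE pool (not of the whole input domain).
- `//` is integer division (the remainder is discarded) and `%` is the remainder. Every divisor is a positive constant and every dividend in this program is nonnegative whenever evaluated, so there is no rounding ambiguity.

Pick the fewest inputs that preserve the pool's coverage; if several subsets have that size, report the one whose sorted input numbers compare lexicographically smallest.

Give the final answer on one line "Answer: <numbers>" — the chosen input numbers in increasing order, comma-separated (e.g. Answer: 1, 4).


input #1, p=15, w=5: events B2->S, B1->F, B3->F, B4->F, B5->F, B6->F, B7->F, B9->F, B10->T, B11->T, B12->T; outcomes B1=F, B2=S, B3=F, B4=F, B5=F, B6=F, B7=F, B9=F, B10=T, B11=T, B12=T
input #2, p=3, w=6: events B2->S, B1->F, B3->F, B4->F, B5->F, B6->T, B6->T, B6->T, B6->T, B6->F, B7->F, B9->T, B10->T, B11->T, ...; outcomes B1=F, B2=S, B3=F, B4=F, B5=F, B6=T, B6=F, B7=F, B9=T, B10=T, B11=T, B12=F
input #3, p=10, w=3: events B2->S, B1->F, B3->F, B4->F, B5->T, B6->T, B6->T, B6->T, B6->T, B6->T, B6->T, B6->F, B7->F, B9->T, ...; outcomes B1=F, B2=S, B3=F, B4=F, B5=T, B6=T, B6=F, B7=F, B9=T, B10=T, B11=T, B12=F
input #4, p=7, w=5: events B2->S, B1->F, B3->F, B4->F, B5->F, B6->T, B6->T, B6->F, B7->F, B9->F, B10->T, B11->T, B12->F; outcomes B1=F, B2=S, B3=F, B4=F, B5=F, B6=T, B6=F, B7=F, B9=F, B10=T, B11=T, B12=F
input #5, p=5, w=7: events B2->S, B1->F, B3->F, B4->F, B5->F, B6->T, B6->T, B6->T, B6->F, B7->F, B9->T, B10->T, B11->T, B12->F; outcomes B1=F, B2=S, B3=F, B4=F, B5=F, B6=T, B6=F, B7=F, B9=T, B10=T, B11=T, B12=F
input #6, p=3, w=4: events B2->S, B1->F, B3->F, B4->T, B5->F, B6->T, B6->T, B6->T, B6->T, B6->F, B7->F, B9->T, B10->T, B11->T, ...; outcomes B1=F, B2=S, B3=F, B4=T, B5=F, B6=T, B6=F, B7=F, B9=T, B10=T, B11=T, B12=F
the full pool covers 16 outcomes: B1=F, B2=S, B3=F, B4=T, B4=F, B5=T, B5=F, B6=T, B6=F, B7=F, B9=T, B9=F, B10=T, B11=T, B12=T, B12=F
size 1 is not enough: best union over all size-1 subsets is 12/16
size 2 is not enough: best union over all size-2 subsets is 15/16
at size 3, {1, 3, 6} reaches all 16 outcomes; every lexicographically earlier size-3 subset fails
Answer: 1, 3, 6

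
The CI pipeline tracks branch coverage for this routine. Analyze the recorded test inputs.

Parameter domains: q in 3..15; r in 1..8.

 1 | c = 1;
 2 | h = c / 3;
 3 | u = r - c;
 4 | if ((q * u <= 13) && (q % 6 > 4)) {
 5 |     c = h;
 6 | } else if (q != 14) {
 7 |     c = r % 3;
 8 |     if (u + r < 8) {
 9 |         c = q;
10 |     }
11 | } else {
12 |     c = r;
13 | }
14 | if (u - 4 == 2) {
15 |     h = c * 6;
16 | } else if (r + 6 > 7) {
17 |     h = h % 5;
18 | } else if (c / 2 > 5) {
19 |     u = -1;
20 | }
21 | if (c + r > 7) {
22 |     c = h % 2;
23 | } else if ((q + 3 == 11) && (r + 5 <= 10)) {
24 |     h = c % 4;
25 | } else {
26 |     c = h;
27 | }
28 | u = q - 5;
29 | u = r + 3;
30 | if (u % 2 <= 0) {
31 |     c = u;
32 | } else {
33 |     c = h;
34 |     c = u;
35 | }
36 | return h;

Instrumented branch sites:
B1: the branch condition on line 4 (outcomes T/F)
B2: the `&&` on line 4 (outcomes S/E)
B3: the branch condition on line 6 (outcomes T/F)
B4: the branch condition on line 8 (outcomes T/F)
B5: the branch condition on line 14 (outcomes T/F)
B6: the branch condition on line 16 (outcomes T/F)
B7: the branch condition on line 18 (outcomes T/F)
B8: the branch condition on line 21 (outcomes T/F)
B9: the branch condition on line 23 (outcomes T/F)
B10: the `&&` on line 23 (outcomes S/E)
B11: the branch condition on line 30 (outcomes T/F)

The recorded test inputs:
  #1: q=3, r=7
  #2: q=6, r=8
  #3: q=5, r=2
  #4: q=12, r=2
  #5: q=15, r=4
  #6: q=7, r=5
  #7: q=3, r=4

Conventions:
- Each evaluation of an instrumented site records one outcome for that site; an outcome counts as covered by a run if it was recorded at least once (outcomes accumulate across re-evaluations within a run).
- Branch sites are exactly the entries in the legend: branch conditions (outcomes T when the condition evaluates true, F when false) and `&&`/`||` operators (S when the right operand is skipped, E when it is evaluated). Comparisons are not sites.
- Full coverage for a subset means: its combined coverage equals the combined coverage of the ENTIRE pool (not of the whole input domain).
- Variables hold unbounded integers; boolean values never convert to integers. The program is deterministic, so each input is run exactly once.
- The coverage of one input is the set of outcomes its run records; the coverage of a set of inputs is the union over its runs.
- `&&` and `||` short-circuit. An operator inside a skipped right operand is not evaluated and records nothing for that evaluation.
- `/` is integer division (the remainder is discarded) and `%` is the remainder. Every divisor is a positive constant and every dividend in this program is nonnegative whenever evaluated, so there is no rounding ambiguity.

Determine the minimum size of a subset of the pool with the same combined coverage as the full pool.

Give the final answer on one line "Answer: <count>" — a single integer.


input #1, q=3, r=7: outcomes B1=F, B2=S, B3=T, B4=F, B5=T, B8=T, B11=T
input #2, q=6, r=8: outcomes B1=F, B2=S, B3=T, B4=F, B5=F, B6=T, B8=T, B11=F
input #3, q=5, r=2: outcomes B1=T, B2=E, B5=F, B6=T, B8=F, B9=F, B10=S, B11=F
input #4, q=12, r=2: outcomes B1=F, B2=E, B3=T, B4=T, B5=F, B6=T, B8=T, B11=F
input #5, q=15, r=4: outcomes B1=F, B2=S, B3=T, B4=T, B5=F, B6=T, B8=T, B11=F
input #6, q=7, r=5: outcomes B1=F, B2=S, B3=T, B4=F, B5=F, B6=T, B8=F, B9=F, B10=S, B11=T
input #7, q=3, r=4: outcomes B1=F, B2=E, B3=T, B4=T, B5=F, B6=T, B8=F, B9=F, B10=S, B11=F
the full pool covers 16 outcomes: B1=T, B1=F, B2=S, B2=E, B3=T, B4=T, B4=F, B5=T, B5=F, B6=T, B8=T, B8=F, B9=F, B10=S, B11=T, B11=F
no size-1 subset reaches all 16 outcomes (best union: 10/16)
no size-2 subset reaches all 16 outcomes (best union: 15/16)
at size 3, {1, 3, 4} reaches all 16 outcomes; every lexicographically earlier size-3 subset fails
Answer: 3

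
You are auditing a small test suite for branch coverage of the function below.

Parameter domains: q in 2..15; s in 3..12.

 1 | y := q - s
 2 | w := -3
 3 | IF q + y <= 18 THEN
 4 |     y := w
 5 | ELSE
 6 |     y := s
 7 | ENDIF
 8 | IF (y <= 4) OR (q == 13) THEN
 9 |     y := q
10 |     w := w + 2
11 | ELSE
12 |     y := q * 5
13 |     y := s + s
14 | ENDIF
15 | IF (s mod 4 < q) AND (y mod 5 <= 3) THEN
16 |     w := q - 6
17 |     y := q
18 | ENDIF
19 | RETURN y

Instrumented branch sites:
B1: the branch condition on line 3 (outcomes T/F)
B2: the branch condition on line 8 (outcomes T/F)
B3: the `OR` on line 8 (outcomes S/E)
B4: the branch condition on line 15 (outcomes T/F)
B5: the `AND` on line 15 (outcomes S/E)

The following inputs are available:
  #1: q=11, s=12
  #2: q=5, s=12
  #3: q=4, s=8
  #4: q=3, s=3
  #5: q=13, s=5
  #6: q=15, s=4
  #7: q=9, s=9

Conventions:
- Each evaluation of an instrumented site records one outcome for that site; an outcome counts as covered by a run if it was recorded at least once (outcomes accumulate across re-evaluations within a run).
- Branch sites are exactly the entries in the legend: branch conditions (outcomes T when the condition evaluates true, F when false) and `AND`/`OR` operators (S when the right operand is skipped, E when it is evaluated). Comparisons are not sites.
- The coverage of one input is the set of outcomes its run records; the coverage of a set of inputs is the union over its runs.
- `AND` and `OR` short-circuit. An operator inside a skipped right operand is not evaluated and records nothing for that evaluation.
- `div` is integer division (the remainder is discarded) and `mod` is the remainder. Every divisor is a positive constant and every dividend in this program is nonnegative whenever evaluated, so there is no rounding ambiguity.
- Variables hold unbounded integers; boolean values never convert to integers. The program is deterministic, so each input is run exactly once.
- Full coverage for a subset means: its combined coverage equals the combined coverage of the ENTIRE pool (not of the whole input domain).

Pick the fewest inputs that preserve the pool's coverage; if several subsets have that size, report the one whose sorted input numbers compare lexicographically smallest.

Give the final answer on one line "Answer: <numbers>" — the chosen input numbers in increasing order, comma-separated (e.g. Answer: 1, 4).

input #1 (q=11, s=12): events B1->T, B3->S, B2->T, B5->E, B4->T; covers B1=T, B2=T, B3=S, B4=T, B5=E
input #2 (q=5, s=12): events B1->T, B3->S, B2->T, B5->E, B4->T; covers B1=T, B2=T, B3=S, B4=T, B5=E
input #3 (q=4, s=8): events B1->T, B3->S, B2->T, B5->E, B4->F; covers B1=T, B2=T, B3=S, B4=F, B5=E
input #4 (q=3, s=3): events B1->T, B3->S, B2->T, B5->S, B4->F; covers B1=T, B2=T, B3=S, B4=F, B5=S
input #5 (q=13, s=5): events B1->F, B3->E, B2->T, B5->E, B4->T; covers B1=F, B2=T, B3=E, B4=T, B5=E
input #6 (q=15, s=4): events B1->F, B3->S, B2->T, B5->E, B4->T; covers B1=F, B2=T, B3=S, B4=T, B5=E
input #7 (q=9, s=9): events B1->T, B3->S, B2->T, B5->E, B4->F; covers B1=T, B2=T, B3=S, B4=F, B5=E
union over all inputs: B1=T, B1=F, B2=T, B3=S, B3=E, B4=T, B4=F, B5=S, B5=E (9 outcomes)
every size-1 subset falls short of the 9 outcomes (best: 5/9)
the canonical winner is {4, 5}: size 2, full 9-outcome coverage, earliest index list among size-2 covers

Answer: 4, 5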